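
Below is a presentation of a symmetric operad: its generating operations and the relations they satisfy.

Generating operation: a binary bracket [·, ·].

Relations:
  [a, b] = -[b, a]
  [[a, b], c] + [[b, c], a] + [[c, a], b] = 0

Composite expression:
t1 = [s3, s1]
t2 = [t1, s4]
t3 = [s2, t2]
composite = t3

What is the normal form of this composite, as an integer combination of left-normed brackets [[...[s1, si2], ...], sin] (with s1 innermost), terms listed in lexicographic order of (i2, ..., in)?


[[[s1, s3], s4], s2]


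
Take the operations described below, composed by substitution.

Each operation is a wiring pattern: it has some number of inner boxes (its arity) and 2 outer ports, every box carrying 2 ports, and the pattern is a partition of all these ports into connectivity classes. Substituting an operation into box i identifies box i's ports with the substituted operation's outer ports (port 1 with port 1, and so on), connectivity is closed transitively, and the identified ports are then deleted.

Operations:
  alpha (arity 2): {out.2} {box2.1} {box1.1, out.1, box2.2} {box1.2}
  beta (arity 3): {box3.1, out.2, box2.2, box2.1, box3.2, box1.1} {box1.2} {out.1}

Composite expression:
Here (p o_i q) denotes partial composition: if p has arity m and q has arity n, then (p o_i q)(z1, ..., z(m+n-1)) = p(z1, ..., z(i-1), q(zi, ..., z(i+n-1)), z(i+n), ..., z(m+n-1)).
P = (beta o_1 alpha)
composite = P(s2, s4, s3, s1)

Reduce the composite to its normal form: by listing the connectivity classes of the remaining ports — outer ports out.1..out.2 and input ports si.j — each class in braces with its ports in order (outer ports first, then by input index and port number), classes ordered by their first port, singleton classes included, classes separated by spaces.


{out.1} {out.2, s1.1, s1.2, s2.1, s3.1, s3.2, s4.2} {s2.2} {s4.1}

Treat the ports identified at beta as solder joints: merge, then drop.
stage alpha: inputs (s2, s4), connectivity {out.1, s2.1, s4.2} {out.2} {s2.2} {s4.1}, out.j its boundary
stage beta: inputs (s2, s4, s3, s1), connectivity {out.1} {out.2, s1.1, s1.2, s2.1, s3.1, s3.2, s4.2} {s2.2} {s4.1}, out.j its boundary


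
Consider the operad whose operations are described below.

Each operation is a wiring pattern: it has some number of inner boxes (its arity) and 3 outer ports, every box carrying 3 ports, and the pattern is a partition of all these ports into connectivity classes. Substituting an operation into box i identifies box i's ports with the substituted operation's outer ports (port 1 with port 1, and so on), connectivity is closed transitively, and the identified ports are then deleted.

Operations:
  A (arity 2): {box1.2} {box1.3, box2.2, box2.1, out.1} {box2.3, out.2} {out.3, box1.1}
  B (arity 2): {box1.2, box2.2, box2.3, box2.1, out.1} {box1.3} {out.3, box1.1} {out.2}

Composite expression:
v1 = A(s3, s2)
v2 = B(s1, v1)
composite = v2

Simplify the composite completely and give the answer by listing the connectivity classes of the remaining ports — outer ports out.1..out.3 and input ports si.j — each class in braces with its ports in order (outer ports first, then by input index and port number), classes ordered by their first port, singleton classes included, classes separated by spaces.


{out.1, s1.2, s2.1, s2.2, s2.3, s3.1, s3.3} {out.2} {out.3, s1.1} {s1.3} {s3.2}

Treat the ports identified at B as solder joints: merge, then drop.
A over (s3, s2) gives {out.1, s2.1, s2.2, s3.3} {out.2, s2.3} {out.3, s3.1} {s3.2}, out.j being that stage's outer ports
B over (s1, s3, s2) gives {out.1, s1.2, s2.1, s2.2, s2.3, s3.1, s3.3} {out.2} {out.3, s1.1} {s1.3} {s3.2}, out.j being that stage's outer ports


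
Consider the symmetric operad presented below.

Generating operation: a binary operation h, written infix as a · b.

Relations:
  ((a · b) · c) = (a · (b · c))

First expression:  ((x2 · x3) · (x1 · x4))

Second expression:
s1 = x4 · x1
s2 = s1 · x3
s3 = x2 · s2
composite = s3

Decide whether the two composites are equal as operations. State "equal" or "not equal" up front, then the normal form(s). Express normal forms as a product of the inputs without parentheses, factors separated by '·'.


not equal; first: x2 · x3 · x1 · x4; second: x2 · x4 · x1 · x3

The first composite normalizes to x2 · x3 · x1 · x4
The second composite normalizes to x2 · x4 · x1 · x3
Different reductions; not equal.


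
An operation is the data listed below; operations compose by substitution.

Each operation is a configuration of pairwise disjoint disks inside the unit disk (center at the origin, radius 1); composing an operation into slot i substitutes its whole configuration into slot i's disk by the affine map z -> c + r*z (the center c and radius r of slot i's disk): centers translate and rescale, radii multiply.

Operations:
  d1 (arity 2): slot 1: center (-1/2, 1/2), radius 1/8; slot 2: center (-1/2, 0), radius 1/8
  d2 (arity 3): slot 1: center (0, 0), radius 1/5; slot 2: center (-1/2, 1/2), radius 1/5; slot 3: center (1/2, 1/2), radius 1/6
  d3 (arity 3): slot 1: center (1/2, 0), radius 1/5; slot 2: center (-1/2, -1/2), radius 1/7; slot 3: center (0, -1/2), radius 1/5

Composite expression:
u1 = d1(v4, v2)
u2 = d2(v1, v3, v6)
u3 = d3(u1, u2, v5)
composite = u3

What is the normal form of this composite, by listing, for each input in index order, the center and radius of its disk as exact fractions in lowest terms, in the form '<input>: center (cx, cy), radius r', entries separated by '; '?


Only the slot chain above each v matters under d3; compose those maps.
input v4: applying the 2 nested substitutions gives center (2/5, 1/10), radius 1/40
input v2: applying the 2 nested substitutions gives center (2/5, 0), radius 1/40
input v1: applying the 2 nested substitutions gives center (-1/2, -1/2), radius 1/35
input v3: applying the 2 nested substitutions gives center (-4/7, -3/7), radius 1/35
input v6: applying the 2 nested substitutions gives center (-3/7, -3/7), radius 1/42
input v5: applying the 1 nested substitution gives center (0, -1/2), radius 1/5

v1: center (-1/2, -1/2), radius 1/35; v2: center (2/5, 0), radius 1/40; v3: center (-4/7, -3/7), radius 1/35; v4: center (2/5, 1/10), radius 1/40; v5: center (0, -1/2), radius 1/5; v6: center (-3/7, -3/7), radius 1/42


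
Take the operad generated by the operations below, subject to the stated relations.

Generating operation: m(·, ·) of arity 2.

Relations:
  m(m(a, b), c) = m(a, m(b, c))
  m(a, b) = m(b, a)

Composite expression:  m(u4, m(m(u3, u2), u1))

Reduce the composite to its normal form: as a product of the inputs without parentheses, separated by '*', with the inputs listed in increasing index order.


u1 * u2 * u3 * u4

Reordering under m is free, so list the u-inputs canonically.
m(u3, u2) linearizes to u3 * u2
m(m(u3, u2), u1) linearizes to u3 * u2 * u1
m(u4, m(m(u3, u2), u1)) linearizes to u4 * u3 * u2 * u1
sorting the factors by input index: u1 * u2 * u3 * u4


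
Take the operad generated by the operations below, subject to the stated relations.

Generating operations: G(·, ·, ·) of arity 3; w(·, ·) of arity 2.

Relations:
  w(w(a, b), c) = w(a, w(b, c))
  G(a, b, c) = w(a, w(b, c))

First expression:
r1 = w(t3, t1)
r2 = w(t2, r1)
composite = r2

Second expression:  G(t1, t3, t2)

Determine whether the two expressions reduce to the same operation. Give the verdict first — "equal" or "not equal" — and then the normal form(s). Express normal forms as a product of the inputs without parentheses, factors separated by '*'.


not equal; the first gives t2 * t3 * t1 and the second t1 * t3 * t2

In normal form, the first expression is t2 * t3 * t1
In normal form, the second expression is t1 * t3 * t2
No match — not equal.


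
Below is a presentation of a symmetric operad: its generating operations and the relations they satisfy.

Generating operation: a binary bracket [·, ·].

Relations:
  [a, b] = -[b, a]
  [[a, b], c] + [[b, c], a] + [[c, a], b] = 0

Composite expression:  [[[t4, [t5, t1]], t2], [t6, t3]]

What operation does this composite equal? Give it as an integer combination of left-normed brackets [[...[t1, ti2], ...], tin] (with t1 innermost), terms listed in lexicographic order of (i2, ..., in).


-[[[[[t1, t5], t4], t2], t3], t6] + [[[[[t1, t5], t4], t2], t6], t3]

Antisymmetry and Jacobi reduce to t1-anchored left-normed brackets.
Composite bracket: [[[t4, [t5, t1]], t2], [t6, t3]]
Applying ab - ba throughout gives 32 signed words (2^5 = 32).
Collect the words opening with t1:
  from t1t5t4t2t3t6, sign -1: term -[[[[[t1, t5], t4], t2], t3], t6]
  from t1t5t4t2t6t3, sign +1: term +[[[[[t1, t5], t4], t2], t6], t3]


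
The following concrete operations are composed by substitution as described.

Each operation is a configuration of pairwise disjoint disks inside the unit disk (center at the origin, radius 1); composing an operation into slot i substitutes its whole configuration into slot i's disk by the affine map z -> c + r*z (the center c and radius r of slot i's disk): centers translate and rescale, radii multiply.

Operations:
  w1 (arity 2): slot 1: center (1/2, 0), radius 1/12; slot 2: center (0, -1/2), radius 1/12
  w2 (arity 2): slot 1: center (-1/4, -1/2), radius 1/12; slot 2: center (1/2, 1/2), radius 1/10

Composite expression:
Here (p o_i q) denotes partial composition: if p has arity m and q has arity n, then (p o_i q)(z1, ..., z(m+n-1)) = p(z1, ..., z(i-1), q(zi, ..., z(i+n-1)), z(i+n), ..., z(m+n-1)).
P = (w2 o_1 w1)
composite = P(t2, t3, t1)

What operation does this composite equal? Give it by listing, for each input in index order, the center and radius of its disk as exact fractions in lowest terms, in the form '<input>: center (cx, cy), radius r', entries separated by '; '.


t1: center (1/2, 1/2), radius 1/10; t2: center (-5/24, -1/2), radius 1/144; t3: center (-1/4, -13/24), radius 1/144


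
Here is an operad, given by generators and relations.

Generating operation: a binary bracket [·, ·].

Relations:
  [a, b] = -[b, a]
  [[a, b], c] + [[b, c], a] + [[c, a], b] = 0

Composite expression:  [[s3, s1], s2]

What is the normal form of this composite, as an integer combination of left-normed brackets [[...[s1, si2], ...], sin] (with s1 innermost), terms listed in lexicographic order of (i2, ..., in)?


-[[s1, s3], s2]

Antisymmetry and Jacobi reduce to s1-anchored left-normed brackets.
Composite bracket: [[s3, s1], s2]
Under [a, b] = ab - ba we get 4 signed associative words (2^2 = 4).
Collect the words opening with s1:
  sign of s1s3s2 is -1, so it contributes -[[s1, s3], s2]


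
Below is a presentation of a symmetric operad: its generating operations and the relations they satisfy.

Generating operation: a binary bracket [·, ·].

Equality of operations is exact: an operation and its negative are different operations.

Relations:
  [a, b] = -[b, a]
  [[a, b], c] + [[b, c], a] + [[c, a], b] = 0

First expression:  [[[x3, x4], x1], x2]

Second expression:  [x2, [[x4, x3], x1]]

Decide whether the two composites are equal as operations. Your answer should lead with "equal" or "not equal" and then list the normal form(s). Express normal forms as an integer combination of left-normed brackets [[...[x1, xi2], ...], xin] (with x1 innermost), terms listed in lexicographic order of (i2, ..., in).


In normal form, the first expression is -[[[x1, x3], x4], x2] + [[[x1, x4], x3], x2]
In normal form, the second expression is -[[[x1, x3], x4], x2] + [[[x1, x4], x3], x2]
Both agree, so they are equal.

equal; both compose to -[[[x1, x3], x4], x2] + [[[x1, x4], x3], x2]


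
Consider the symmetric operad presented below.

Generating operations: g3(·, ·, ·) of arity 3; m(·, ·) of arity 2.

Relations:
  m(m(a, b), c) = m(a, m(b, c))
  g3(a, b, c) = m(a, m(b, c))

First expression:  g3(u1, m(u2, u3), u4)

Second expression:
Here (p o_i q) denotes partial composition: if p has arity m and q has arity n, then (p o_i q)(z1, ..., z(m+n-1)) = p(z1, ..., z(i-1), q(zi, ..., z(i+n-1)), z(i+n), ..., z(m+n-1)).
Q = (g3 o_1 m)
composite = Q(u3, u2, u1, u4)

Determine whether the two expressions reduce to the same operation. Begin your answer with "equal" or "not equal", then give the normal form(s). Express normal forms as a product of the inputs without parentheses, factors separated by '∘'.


not equal: they reduce to u1 ∘ u2 ∘ u3 ∘ u4 and u3 ∘ u2 ∘ u1 ∘ u4

In normal form, the first expression is u1 ∘ u2 ∘ u3 ∘ u4
In normal form, the second expression is u3 ∘ u2 ∘ u1 ∘ u4
Distinct normal forms: not equal.


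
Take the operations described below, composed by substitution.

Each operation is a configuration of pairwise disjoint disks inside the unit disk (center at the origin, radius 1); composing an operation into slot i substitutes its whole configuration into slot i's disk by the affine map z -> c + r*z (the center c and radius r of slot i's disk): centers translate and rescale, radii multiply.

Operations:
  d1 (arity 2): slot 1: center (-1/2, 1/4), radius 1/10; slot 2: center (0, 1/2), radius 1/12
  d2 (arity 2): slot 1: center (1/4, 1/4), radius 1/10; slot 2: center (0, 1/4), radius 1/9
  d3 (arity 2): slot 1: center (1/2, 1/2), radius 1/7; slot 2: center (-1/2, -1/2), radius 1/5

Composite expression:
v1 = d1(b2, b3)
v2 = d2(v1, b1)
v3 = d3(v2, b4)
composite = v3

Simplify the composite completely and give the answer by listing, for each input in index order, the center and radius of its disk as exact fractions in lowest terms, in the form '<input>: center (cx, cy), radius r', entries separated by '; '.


Nesting under d3 composes maps z -> c + r*z down each b-path.
for b2, the 3-step affine chain lands on center (37/70, 151/280), radius 1/700
for b3, the 3-step affine chain lands on center (15/28, 19/35), radius 1/840
for b1, the 2-step affine chain lands on center (1/2, 15/28), radius 1/63
for b4, the 1-step affine chain lands on center (-1/2, -1/2), radius 1/5

b1: center (1/2, 15/28), radius 1/63; b2: center (37/70, 151/280), radius 1/700; b3: center (15/28, 19/35), radius 1/840; b4: center (-1/2, -1/2), radius 1/5


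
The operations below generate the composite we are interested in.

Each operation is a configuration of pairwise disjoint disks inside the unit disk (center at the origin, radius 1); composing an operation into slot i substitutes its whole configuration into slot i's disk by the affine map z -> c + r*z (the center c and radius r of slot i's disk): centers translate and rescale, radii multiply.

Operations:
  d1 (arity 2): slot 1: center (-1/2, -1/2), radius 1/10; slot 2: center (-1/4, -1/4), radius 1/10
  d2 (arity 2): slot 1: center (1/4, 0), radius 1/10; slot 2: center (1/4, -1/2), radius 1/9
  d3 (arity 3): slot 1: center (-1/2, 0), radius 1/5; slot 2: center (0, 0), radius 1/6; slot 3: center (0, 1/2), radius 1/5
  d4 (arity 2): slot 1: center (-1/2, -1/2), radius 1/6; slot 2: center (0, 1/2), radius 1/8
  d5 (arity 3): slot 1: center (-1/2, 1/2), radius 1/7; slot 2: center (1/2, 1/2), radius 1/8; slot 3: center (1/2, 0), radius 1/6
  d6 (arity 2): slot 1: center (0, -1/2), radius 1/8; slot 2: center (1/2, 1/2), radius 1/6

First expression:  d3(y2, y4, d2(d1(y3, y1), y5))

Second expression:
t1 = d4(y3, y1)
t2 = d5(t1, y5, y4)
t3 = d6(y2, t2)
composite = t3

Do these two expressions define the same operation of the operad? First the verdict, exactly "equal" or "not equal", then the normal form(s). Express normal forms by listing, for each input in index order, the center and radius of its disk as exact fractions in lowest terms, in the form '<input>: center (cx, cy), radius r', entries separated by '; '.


The first expression reduces to y1: center (9/200, 99/200), radius 1/500; y2: center (-1/2, 0), radius 1/5; y3: center (1/25, 49/100), radius 1/500; y4: center (0, 0), radius 1/6; y5: center (1/20, 2/5), radius 1/45
The second expression reduces to y1: center (5/12, 25/42), radius 1/336; y2: center (0, -1/2), radius 1/8; y3: center (17/42, 4/7), radius 1/252; y4: center (7/12, 1/2), radius 1/36; y5: center (7/12, 7/12), radius 1/48
The normal forms differ: not equal.

not equal; the first gives y1: center (9/200, 99/200), radius 1/500; y2: center (-1/2, 0), radius 1/5; y3: center (1/25, 49/100), radius 1/500; y4: center (0, 0), radius 1/6; y5: center (1/20, 2/5), radius 1/45 and the second y1: center (5/12, 25/42), radius 1/336; y2: center (0, -1/2), radius 1/8; y3: center (17/42, 4/7), radius 1/252; y4: center (7/12, 1/2), radius 1/36; y5: center (7/12, 7/12), radius 1/48


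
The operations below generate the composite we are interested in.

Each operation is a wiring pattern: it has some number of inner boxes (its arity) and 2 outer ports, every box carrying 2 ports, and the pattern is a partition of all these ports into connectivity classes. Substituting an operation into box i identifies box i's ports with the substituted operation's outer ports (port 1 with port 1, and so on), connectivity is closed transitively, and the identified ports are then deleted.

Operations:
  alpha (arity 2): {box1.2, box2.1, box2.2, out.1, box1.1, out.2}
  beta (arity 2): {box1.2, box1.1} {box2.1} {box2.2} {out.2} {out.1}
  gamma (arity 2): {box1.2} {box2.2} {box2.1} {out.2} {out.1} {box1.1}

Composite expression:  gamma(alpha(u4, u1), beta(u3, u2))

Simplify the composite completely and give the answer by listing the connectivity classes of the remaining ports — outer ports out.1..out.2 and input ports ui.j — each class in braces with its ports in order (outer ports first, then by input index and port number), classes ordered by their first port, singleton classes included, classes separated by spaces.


{out.1} {out.2} {u1.1, u1.2, u4.1, u4.2} {u2.1} {u2.2} {u3.1, u3.2}


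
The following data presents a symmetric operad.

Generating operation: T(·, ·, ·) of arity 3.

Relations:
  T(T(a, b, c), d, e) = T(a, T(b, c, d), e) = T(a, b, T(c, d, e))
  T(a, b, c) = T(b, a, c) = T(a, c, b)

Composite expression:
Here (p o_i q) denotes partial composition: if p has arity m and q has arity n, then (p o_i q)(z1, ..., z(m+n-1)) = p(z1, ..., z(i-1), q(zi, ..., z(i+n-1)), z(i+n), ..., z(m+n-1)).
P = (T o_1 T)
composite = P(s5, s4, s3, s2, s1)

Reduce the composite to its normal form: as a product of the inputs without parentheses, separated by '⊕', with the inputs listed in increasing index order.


With T associative and commutative, the s-input set is all that matters.
T(s5, s4, s3) linearizes to s5 ⊕ s4 ⊕ s3
T(T(s5, s4, s3), s2, s1) linearizes to s5 ⊕ s4 ⊕ s3 ⊕ s2 ⊕ s1
reordering the factors by index: s1 ⊕ s2 ⊕ s3 ⊕ s4 ⊕ s5

s1 ⊕ s2 ⊕ s3 ⊕ s4 ⊕ s5


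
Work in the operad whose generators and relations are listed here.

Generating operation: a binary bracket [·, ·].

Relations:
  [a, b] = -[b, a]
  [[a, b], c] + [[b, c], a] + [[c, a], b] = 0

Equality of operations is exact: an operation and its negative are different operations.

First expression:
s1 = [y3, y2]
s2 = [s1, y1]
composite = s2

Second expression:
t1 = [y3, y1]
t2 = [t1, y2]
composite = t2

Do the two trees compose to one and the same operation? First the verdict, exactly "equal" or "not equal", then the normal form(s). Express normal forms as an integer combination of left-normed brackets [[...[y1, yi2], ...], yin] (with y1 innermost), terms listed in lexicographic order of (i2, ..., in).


not equal — first [[y1, y2], y3] - [[y1, y3], y2], second -[[y1, y3], y2]

The first expression, normalized: [[y1, y2], y3] - [[y1, y3], y2]
The second expression, normalized: -[[y1, y3], y2]
Different reductions; not equal.


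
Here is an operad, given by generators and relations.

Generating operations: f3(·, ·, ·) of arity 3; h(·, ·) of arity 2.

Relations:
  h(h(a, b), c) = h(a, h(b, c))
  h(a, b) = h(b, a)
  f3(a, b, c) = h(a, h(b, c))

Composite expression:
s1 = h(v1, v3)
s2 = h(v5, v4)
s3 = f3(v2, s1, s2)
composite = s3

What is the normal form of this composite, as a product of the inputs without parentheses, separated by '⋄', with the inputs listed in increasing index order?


v1 ⋄ v2 ⋄ v3 ⋄ v4 ⋄ v5

Reordering under f3 is free, so list the v-inputs canonically.
h(v1, v3) flattens to v1 ⋄ v3
h(v5, v4) flattens to v5 ⋄ v4
f3(v2, h(v1, v3), h(v5, v4)) flattens to v2 ⋄ v1 ⋄ v3 ⋄ v5 ⋄ v4
sorting the factors by input index: v1 ⋄ v2 ⋄ v3 ⋄ v4 ⋄ v5


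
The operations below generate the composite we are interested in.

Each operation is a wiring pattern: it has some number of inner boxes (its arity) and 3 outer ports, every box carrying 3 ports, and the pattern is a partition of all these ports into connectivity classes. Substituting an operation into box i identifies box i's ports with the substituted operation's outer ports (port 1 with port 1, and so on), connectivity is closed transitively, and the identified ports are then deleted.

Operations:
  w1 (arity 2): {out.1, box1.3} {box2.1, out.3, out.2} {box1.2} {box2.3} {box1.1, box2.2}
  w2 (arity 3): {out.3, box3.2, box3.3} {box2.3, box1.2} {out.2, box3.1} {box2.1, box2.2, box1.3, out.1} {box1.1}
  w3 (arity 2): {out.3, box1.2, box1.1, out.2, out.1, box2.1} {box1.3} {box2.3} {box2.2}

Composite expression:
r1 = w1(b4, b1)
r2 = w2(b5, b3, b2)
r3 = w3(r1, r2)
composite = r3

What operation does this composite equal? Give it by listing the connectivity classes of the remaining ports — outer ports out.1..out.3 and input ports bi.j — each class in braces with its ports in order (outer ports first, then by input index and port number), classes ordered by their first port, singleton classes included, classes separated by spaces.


{out.1, out.2, out.3, b1.1, b3.1, b3.2, b4.3, b5.3} {b1.2, b4.1} {b1.3} {b2.1} {b2.2, b2.3} {b3.3, b5.2} {b4.2} {b5.1}

Two ports join when wires chain via w3-identified ports.
stage w1: inputs (b4, b1), connectivity {out.1, b4.3} {out.2, out.3, b1.1} {b1.2, b4.1} {b1.3} {b4.2}, out.j its boundary
stage w2: inputs (b5, b3, b2), connectivity {out.1, b3.1, b3.2, b5.3} {out.2, b2.1} {out.3, b2.2, b2.3} {b3.3, b5.2} {b5.1}, out.j its boundary
stage w3: inputs (b4, b1, b5, b3, b2), connectivity {out.1, out.2, out.3, b1.1, b3.1, b3.2, b4.3, b5.3} {b1.2, b4.1} {b1.3} {b2.1} {b2.2, b2.3} {b3.3, b5.2} {b4.2} {b5.1}, out.j its boundary


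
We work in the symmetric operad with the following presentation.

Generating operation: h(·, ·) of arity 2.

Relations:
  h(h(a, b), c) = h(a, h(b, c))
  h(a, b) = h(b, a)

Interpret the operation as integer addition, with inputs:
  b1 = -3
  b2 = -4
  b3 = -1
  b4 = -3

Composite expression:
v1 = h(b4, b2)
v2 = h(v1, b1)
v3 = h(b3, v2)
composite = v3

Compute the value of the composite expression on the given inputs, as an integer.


-11

h(b4, b2) = -7
h(h(b4, b2), b1) = -10
h(b3, h(h(b4, b2), b1)) = -11


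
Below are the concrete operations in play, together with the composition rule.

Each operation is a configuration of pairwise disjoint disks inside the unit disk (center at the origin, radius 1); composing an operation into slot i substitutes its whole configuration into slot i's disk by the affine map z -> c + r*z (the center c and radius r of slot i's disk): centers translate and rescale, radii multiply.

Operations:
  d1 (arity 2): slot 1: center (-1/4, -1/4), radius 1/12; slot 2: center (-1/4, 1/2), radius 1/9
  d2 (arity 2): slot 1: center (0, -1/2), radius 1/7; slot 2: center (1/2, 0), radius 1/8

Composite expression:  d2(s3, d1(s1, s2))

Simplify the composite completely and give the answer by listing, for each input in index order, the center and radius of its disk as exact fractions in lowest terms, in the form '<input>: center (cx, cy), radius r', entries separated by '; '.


Below d2, radii multiply path by path; the s-disk centers shift.
s3 passes through 1 substitution, ending at center (0, -1/2), radius 1/7
s1 passes through 2 substitutions, ending at center (15/32, -1/32), radius 1/96
s2 passes through 2 substitutions, ending at center (15/32, 1/16), radius 1/72

s1: center (15/32, -1/32), radius 1/96; s2: center (15/32, 1/16), radius 1/72; s3: center (0, -1/2), radius 1/7


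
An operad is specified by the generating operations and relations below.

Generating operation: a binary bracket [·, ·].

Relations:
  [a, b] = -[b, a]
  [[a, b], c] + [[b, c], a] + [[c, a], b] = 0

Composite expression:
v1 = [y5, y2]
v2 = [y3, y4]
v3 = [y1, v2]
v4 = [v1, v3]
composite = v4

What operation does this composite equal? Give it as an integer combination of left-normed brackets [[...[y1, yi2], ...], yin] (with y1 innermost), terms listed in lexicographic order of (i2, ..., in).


[[[[y1, y3], y4], y2], y5] - [[[[y1, y3], y4], y5], y2] - [[[[y1, y4], y3], y2], y5] + [[[[y1, y4], y3], y5], y2]

Antisymmetry and Jacobi reduce to y1-anchored left-normed brackets.
Composite bracket: [[y5, y2], [y1, [y3, y4]]]
Each bracket splits as ab - ba, giving 16 signed words (2^4 = 16).
Only words starting with y1 matter:
  sign of y1y3y4y2y5 is +1, so it contributes +[[[[y1, y3], y4], y2], y5]
  sign of y1y3y4y5y2 is -1, so it contributes -[[[[y1, y3], y4], y5], y2]
  sign of y1y4y3y2y5 is -1, so it contributes -[[[[y1, y4], y3], y2], y5]
  sign of y1y4y3y5y2 is +1, so it contributes +[[[[y1, y4], y3], y5], y2]


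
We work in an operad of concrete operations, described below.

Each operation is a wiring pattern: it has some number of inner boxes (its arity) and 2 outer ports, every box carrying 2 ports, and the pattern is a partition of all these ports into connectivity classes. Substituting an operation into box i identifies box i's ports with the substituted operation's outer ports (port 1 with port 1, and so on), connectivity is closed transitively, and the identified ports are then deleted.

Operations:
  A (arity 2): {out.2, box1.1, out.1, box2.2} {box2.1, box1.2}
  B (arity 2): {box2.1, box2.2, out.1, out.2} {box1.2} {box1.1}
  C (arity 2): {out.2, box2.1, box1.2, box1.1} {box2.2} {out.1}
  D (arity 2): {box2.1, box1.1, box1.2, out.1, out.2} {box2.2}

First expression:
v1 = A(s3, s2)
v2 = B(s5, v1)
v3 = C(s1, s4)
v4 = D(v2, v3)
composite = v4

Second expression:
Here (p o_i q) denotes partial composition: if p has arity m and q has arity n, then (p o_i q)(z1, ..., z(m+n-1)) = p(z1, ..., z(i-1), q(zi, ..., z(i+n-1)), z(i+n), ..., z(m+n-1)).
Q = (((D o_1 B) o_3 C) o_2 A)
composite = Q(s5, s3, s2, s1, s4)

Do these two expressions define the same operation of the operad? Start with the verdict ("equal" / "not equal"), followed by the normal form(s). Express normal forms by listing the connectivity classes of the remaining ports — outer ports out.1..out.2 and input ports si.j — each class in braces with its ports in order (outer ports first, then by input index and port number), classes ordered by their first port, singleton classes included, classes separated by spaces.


equal; both compose to {out.1, out.2, s2.2, s3.1} {s1.1, s1.2, s4.1} {s2.1, s3.2} {s4.2} {s5.1} {s5.2}

The first expression, normalized: {out.1, out.2, s2.2, s3.1} {s1.1, s1.2, s4.1} {s2.1, s3.2} {s4.2} {s5.1} {s5.2}
The second expression, normalized: {out.1, out.2, s2.2, s3.1} {s1.1, s1.2, s4.1} {s2.1, s3.2} {s4.2} {s5.1} {s5.2}
One common form — equal.


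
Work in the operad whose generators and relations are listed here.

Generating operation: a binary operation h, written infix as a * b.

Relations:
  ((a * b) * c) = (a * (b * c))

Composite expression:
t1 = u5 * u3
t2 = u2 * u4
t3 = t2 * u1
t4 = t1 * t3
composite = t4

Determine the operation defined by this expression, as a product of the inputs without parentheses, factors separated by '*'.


u5 * u3 * u2 * u4 * u1

Every regrouping of h is equal, so read the u-inputs in written order.
(u5 * u3) collapses to u5 * u3
(u2 * u4) collapses to u2 * u4
((u2 * u4) * u1) collapses to u2 * u4 * u1
((u5 * u3) * ((u2 * u4) * u1)) collapses to u5 * u3 * u2 * u4 * u1


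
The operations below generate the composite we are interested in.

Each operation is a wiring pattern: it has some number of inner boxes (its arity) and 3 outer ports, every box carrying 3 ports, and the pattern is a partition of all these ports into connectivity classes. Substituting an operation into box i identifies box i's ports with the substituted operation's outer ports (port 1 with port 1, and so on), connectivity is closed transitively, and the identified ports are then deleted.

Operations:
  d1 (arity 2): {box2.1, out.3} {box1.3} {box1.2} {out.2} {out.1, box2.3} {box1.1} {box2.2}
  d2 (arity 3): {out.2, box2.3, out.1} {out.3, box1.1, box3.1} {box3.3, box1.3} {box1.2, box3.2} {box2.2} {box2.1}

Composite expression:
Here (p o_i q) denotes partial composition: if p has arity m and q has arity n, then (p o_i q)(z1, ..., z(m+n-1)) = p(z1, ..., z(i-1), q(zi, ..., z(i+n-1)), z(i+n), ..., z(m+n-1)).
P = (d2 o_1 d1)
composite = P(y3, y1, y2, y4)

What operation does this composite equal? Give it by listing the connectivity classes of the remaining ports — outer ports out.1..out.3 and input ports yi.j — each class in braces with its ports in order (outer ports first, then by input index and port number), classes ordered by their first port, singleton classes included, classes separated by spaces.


{out.1, out.2, y2.3} {out.3, y1.3, y4.1} {y1.1, y4.3} {y1.2} {y2.1} {y2.2} {y3.1} {y3.2} {y3.3} {y4.2}

Treat the ports identified at d2 as solder joints: merge, then drop.
through d1, on inputs (y3, y1): {out.1, y1.3} {out.2} {out.3, y1.1} {y1.2} {y3.1} {y3.2} {y3.3} (out.j = stage outer ports)
through d2, on inputs (y3, y1, y2, y4): {out.1, out.2, y2.3} {out.3, y1.3, y4.1} {y1.1, y4.3} {y1.2} {y2.1} {y2.2} {y3.1} {y3.2} {y3.3} {y4.2} (out.j = stage outer ports)


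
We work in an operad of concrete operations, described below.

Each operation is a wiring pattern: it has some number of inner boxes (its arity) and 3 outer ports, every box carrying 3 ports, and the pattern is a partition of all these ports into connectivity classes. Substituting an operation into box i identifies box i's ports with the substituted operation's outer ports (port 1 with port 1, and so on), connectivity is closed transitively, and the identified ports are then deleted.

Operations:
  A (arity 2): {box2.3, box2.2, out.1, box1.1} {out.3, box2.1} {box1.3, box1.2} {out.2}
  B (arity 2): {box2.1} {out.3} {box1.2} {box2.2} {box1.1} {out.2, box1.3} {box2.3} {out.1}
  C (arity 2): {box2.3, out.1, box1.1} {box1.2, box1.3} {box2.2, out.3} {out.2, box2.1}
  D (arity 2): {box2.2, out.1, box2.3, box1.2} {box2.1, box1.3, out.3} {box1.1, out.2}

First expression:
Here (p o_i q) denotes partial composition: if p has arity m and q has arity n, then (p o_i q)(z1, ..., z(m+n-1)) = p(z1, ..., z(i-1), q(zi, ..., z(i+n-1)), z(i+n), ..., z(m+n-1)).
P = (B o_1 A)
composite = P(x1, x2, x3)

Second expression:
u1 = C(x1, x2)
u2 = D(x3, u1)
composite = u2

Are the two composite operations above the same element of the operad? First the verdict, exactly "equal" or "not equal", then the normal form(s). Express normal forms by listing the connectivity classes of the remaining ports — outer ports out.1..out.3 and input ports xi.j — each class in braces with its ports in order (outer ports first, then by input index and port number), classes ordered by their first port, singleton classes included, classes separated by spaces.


not equal: they reduce to {out.1} {out.2, x2.1} {out.3} {x1.1, x2.2, x2.3} {x1.2, x1.3} {x3.1} {x3.2} {x3.3} and {out.1, x2.1, x2.2, x3.2} {out.2, x3.1} {out.3, x1.1, x2.3, x3.3} {x1.2, x1.3}

Reducing the first expression gives {out.1} {out.2, x2.1} {out.3} {x1.1, x2.2, x2.3} {x1.2, x1.3} {x3.1} {x3.2} {x3.3}
Reducing the second expression gives {out.1, x2.1, x2.2, x3.2} {out.2, x3.1} {out.3, x1.1, x2.3, x3.3} {x1.2, x1.3}
The forms do not match — not equal.


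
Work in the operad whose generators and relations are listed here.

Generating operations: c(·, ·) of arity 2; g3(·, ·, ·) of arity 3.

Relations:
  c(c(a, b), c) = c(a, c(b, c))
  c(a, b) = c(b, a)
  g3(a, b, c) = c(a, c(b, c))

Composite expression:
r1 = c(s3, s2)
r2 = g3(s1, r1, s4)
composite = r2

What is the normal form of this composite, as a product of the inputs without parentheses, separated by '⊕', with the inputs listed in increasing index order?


s1 ⊕ s2 ⊕ s3 ⊕ s4


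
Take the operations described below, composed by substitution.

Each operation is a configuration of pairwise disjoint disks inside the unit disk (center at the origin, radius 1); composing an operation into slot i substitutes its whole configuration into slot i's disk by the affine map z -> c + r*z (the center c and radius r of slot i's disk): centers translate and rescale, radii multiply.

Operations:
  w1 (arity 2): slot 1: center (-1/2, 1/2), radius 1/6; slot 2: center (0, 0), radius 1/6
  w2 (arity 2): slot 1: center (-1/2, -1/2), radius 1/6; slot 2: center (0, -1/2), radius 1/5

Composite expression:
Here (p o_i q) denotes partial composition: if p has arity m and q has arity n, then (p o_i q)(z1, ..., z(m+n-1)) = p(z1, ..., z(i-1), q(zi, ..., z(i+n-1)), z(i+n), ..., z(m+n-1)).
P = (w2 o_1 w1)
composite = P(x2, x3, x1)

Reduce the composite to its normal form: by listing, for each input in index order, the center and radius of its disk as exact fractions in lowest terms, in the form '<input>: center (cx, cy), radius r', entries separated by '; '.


Below w2, radii multiply path by path; the x-disk centers shift.
input x2: composing its 2 substitution steps yields center (-7/12, -5/12), radius 1/36
input x3: composing its 2 substitution steps yields center (-1/2, -1/2), radius 1/36
input x1: composing its 1 substitution step yields center (0, -1/2), radius 1/5

x1: center (0, -1/2), radius 1/5; x2: center (-7/12, -5/12), radius 1/36; x3: center (-1/2, -1/2), radius 1/36


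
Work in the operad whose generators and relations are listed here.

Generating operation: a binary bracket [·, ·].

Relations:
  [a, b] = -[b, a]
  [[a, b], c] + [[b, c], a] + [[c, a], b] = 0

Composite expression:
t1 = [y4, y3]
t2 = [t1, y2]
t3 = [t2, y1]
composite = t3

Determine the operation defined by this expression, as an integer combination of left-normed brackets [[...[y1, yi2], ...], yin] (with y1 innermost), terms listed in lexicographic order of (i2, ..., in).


-[[[y1, y2], y3], y4] + [[[y1, y2], y4], y3] + [[[y1, y3], y4], y2] - [[[y1, y4], y3], y2]

In the tensor algebra, words opening y1 carry the y1-anchored form.
Composite bracket: [[[y4, y3], y2], y1]
The bracket unfolds into 8 signed words via [a, b] = ab - ba (2^3 = 8).
Keep just the words that open with y1:
  y1y2y3y4 appears with sign -1, giving the term -[[[y1, y2], y3], y4]
  y1y2y4y3 appears with sign +1, giving the term +[[[y1, y2], y4], y3]
  y1y3y4y2 appears with sign +1, giving the term +[[[y1, y3], y4], y2]
  y1y4y3y2 appears with sign -1, giving the term -[[[y1, y4], y3], y2]


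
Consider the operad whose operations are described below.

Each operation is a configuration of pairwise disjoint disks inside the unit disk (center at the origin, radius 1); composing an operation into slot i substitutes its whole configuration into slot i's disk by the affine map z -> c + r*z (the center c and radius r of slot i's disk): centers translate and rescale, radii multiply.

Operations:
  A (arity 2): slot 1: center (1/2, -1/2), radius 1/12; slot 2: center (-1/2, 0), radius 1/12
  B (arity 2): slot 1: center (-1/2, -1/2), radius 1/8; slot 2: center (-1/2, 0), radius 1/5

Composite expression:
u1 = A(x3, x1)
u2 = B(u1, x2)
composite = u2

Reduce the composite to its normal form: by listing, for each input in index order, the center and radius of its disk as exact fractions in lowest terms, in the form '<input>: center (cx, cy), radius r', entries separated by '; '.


Only the slot chain above each x matters under B; compose those maps.
x3: after 2 affine steps, its disk has center (-7/16, -9/16), radius 1/96
x1: after 2 affine steps, its disk has center (-9/16, -1/2), radius 1/96
x2: after 1 affine step, its disk has center (-1/2, 0), radius 1/5

x1: center (-9/16, -1/2), radius 1/96; x2: center (-1/2, 0), radius 1/5; x3: center (-7/16, -9/16), radius 1/96


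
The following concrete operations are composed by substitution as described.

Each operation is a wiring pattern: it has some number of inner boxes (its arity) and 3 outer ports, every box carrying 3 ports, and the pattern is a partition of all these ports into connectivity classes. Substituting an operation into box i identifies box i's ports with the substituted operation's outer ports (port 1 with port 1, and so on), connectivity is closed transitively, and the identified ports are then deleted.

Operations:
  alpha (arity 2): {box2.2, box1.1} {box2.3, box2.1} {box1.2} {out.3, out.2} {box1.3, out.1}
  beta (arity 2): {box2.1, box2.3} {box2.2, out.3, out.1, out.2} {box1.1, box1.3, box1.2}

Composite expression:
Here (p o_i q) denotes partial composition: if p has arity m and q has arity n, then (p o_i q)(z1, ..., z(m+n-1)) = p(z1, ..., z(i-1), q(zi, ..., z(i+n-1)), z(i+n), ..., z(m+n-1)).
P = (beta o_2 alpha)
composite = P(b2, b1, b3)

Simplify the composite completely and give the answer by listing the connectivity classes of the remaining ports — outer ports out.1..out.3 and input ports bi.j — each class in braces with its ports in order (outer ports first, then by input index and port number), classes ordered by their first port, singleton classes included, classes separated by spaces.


{out.1, out.2, out.3, b1.3} {b1.1, b3.2} {b1.2} {b2.1, b2.2, b2.3} {b3.1, b3.3}

After gluing at beta, chains via deleted ports link the b-ports.
after alpha, the pattern on (b1, b3) reads {out.1, b1.3} {out.2, out.3} {b1.1, b3.2} {b1.2} {b3.1, b3.3} (out.j = its outer ports)
after beta, the pattern on (b2, b1, b3) reads {out.1, out.2, out.3, b1.3} {b1.1, b3.2} {b1.2} {b2.1, b2.2, b2.3} {b3.1, b3.3} (out.j = its outer ports)


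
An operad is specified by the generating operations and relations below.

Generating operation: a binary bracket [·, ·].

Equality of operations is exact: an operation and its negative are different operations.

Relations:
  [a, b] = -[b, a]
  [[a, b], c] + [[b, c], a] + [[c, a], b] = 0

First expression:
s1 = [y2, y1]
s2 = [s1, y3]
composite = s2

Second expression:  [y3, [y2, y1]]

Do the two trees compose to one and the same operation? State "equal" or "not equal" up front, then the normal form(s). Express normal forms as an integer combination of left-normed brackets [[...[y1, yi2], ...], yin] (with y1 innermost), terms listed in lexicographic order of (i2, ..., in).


not equal — first -[[y1, y2], y3], second [[y1, y2], y3]

In normal form, the first expression is -[[y1, y2], y3]
In normal form, the second expression is [[y1, y2], y3]
Distinct normal forms: not equal.


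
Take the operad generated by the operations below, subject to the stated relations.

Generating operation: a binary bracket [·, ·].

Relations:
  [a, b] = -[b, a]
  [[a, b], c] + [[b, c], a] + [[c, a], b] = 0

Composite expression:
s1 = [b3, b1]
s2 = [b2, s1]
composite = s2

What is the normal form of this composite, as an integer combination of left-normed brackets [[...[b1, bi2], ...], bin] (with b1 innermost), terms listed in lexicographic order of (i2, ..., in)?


[[b1, b3], b2]

Left-normed coefficients sit on the b1-initial expansion words.
Composite bracket: [b2, [b3, b1]]
Each bracket splits as ab - ba, giving 4 signed words (2^2 = 4).
Keep just the words that open with b1:
  sign of b1b3b2 is +1, so it contributes +[[b1, b3], b2]


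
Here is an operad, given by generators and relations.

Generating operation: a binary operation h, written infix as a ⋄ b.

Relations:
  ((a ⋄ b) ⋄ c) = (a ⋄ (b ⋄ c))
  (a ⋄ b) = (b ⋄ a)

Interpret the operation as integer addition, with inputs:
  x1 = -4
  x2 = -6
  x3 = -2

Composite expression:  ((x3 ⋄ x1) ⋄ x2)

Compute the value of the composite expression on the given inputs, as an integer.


-12

(x3 ⋄ x1) = -6
((x3 ⋄ x1) ⋄ x2) = -12


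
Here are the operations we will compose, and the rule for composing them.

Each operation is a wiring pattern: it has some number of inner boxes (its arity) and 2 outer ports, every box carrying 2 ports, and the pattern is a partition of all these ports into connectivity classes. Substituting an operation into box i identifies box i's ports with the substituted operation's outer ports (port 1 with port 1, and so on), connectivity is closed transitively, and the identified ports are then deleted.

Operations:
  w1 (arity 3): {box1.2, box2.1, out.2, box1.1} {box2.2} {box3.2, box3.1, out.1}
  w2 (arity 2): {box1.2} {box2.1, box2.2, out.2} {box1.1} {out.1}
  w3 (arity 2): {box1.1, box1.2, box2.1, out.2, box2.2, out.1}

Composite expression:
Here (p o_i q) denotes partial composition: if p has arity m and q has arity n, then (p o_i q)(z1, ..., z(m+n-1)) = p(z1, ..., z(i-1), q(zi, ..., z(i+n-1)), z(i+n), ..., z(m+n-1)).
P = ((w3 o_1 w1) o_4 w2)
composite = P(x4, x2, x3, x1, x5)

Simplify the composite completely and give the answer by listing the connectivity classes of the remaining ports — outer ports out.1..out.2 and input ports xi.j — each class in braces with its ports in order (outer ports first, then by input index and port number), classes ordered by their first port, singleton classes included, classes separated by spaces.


{out.1, out.2, x2.1, x3.1, x3.2, x4.1, x4.2, x5.1, x5.2} {x1.1} {x1.2} {x2.2}

Treat the ports identified at w3 as solder joints: merge, then drop.
composing w1 on (x4, x2, x3), with out.j its own outer ports: {out.1, x3.1, x3.2} {out.2, x2.1, x4.1, x4.2} {x2.2}
composing w2 on (x1, x5), with out.j its own outer ports: {out.1} {out.2, x5.1, x5.2} {x1.1} {x1.2}
composing w3 on (x4, x2, x3, x1, x5), with out.j its own outer ports: {out.1, out.2, x2.1, x3.1, x3.2, x4.1, x4.2, x5.1, x5.2} {x1.1} {x1.2} {x2.2}
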